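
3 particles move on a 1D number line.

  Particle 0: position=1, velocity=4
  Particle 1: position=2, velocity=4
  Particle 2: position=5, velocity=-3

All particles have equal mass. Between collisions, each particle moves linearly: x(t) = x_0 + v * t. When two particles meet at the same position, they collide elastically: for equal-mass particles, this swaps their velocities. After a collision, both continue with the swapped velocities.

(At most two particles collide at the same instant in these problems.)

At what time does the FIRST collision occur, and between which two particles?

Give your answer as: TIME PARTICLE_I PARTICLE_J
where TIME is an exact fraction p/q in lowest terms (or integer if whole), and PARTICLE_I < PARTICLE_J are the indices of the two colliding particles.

Answer: 3/7 1 2

Derivation:
Pair (0,1): pos 1,2 vel 4,4 -> not approaching (rel speed 0 <= 0)
Pair (1,2): pos 2,5 vel 4,-3 -> gap=3, closing at 7/unit, collide at t=3/7
Earliest collision: t=3/7 between 1 and 2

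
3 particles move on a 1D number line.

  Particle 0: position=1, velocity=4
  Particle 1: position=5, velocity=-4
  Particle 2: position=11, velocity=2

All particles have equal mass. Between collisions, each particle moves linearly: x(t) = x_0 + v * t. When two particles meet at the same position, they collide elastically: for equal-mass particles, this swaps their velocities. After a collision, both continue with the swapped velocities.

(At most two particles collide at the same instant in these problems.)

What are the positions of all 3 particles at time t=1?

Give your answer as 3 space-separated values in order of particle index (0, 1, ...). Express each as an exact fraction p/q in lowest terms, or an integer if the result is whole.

Answer: 1 5 13

Derivation:
Collision at t=1/2: particles 0 and 1 swap velocities; positions: p0=3 p1=3 p2=12; velocities now: v0=-4 v1=4 v2=2
Advance to t=1 (no further collisions before then); velocities: v0=-4 v1=4 v2=2; positions = 1 5 13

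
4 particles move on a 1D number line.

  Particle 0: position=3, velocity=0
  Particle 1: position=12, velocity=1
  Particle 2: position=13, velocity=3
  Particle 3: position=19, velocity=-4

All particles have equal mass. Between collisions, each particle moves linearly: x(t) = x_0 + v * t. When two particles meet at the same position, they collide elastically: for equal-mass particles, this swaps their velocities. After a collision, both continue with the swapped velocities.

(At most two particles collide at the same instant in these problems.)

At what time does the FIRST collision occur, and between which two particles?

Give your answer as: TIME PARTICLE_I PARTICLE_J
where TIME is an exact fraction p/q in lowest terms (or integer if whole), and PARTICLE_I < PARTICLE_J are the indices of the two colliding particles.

Answer: 6/7 2 3

Derivation:
Pair (0,1): pos 3,12 vel 0,1 -> not approaching (rel speed -1 <= 0)
Pair (1,2): pos 12,13 vel 1,3 -> not approaching (rel speed -2 <= 0)
Pair (2,3): pos 13,19 vel 3,-4 -> gap=6, closing at 7/unit, collide at t=6/7
Earliest collision: t=6/7 between 2 and 3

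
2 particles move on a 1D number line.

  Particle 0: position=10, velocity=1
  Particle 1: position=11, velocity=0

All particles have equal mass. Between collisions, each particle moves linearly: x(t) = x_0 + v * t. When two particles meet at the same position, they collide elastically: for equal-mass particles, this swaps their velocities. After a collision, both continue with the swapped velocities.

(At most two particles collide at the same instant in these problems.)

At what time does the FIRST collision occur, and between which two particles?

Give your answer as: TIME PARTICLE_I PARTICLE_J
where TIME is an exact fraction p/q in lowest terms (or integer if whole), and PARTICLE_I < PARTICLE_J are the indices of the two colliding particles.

Answer: 1 0 1

Derivation:
Pair (0,1): pos 10,11 vel 1,0 -> gap=1, closing at 1/unit, collide at t=1
Earliest collision: t=1 between 0 and 1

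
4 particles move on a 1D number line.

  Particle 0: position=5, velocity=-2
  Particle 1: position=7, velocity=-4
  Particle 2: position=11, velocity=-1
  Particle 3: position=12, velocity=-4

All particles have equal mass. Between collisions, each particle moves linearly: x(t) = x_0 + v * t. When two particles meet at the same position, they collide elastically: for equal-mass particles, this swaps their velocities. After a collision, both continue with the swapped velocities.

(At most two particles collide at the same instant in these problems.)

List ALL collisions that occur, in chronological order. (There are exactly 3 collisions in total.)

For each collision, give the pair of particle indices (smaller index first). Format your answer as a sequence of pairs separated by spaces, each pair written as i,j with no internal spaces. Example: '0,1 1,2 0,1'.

Collision at t=1/3: particles 2 and 3 swap velocities; positions: p0=13/3 p1=17/3 p2=32/3 p3=32/3; velocities now: v0=-2 v1=-4 v2=-4 v3=-1
Collision at t=1: particles 0 and 1 swap velocities; positions: p0=3 p1=3 p2=8 p3=10; velocities now: v0=-4 v1=-2 v2=-4 v3=-1
Collision at t=7/2: particles 1 and 2 swap velocities; positions: p0=-7 p1=-2 p2=-2 p3=15/2; velocities now: v0=-4 v1=-4 v2=-2 v3=-1

Answer: 2,3 0,1 1,2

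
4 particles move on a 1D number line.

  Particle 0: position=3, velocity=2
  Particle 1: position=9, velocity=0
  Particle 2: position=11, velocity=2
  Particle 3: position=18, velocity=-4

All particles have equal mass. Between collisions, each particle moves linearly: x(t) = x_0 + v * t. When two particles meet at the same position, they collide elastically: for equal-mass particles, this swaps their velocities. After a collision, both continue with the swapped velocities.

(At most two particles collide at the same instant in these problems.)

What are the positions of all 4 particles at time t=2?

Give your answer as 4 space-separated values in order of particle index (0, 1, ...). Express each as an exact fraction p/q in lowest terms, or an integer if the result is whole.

Answer: 7 9 10 15

Derivation:
Collision at t=7/6: particles 2 and 3 swap velocities; positions: p0=16/3 p1=9 p2=40/3 p3=40/3; velocities now: v0=2 v1=0 v2=-4 v3=2
Advance to t=2 (no further collisions before then); velocities: v0=2 v1=0 v2=-4 v3=2; positions = 7 9 10 15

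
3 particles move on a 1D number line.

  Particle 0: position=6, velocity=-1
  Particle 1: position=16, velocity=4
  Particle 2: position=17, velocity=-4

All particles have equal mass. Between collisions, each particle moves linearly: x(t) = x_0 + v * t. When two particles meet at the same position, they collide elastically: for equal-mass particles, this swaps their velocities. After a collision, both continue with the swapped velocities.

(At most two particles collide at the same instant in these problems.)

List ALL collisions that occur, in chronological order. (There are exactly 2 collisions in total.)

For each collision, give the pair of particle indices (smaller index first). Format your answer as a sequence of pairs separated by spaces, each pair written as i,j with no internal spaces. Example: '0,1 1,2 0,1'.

Answer: 1,2 0,1

Derivation:
Collision at t=1/8: particles 1 and 2 swap velocities; positions: p0=47/8 p1=33/2 p2=33/2; velocities now: v0=-1 v1=-4 v2=4
Collision at t=11/3: particles 0 and 1 swap velocities; positions: p0=7/3 p1=7/3 p2=92/3; velocities now: v0=-4 v1=-1 v2=4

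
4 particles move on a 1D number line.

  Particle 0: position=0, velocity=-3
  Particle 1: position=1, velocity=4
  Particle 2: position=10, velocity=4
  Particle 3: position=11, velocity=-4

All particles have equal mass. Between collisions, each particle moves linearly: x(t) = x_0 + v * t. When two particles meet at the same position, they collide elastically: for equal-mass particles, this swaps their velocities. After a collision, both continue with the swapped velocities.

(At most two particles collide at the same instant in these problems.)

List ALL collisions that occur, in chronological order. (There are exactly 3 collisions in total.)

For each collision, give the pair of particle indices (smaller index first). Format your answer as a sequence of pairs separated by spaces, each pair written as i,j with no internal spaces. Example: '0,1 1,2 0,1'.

Collision at t=1/8: particles 2 and 3 swap velocities; positions: p0=-3/8 p1=3/2 p2=21/2 p3=21/2; velocities now: v0=-3 v1=4 v2=-4 v3=4
Collision at t=5/4: particles 1 and 2 swap velocities; positions: p0=-15/4 p1=6 p2=6 p3=15; velocities now: v0=-3 v1=-4 v2=4 v3=4
Collision at t=11: particles 0 and 1 swap velocities; positions: p0=-33 p1=-33 p2=45 p3=54; velocities now: v0=-4 v1=-3 v2=4 v3=4

Answer: 2,3 1,2 0,1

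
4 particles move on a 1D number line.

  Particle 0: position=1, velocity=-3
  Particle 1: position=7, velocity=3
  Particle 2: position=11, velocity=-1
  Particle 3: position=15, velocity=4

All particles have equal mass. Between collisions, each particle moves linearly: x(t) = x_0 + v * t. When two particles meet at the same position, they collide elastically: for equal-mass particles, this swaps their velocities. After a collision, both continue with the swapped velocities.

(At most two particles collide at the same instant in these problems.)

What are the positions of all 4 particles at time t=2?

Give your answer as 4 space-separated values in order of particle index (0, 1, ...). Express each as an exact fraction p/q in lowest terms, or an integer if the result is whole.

Collision at t=1: particles 1 and 2 swap velocities; positions: p0=-2 p1=10 p2=10 p3=19; velocities now: v0=-3 v1=-1 v2=3 v3=4
Advance to t=2 (no further collisions before then); velocities: v0=-3 v1=-1 v2=3 v3=4; positions = -5 9 13 23

Answer: -5 9 13 23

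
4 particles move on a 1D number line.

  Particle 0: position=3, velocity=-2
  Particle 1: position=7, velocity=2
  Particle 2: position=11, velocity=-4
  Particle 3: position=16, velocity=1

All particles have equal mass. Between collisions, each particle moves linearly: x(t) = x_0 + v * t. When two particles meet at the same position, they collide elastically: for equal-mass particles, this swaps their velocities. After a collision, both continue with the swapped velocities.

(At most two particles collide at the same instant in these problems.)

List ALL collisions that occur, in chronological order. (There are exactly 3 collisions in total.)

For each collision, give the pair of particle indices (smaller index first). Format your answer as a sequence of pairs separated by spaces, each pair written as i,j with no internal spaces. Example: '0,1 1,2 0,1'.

Answer: 1,2 0,1 2,3

Derivation:
Collision at t=2/3: particles 1 and 2 swap velocities; positions: p0=5/3 p1=25/3 p2=25/3 p3=50/3; velocities now: v0=-2 v1=-4 v2=2 v3=1
Collision at t=4: particles 0 and 1 swap velocities; positions: p0=-5 p1=-5 p2=15 p3=20; velocities now: v0=-4 v1=-2 v2=2 v3=1
Collision at t=9: particles 2 and 3 swap velocities; positions: p0=-25 p1=-15 p2=25 p3=25; velocities now: v0=-4 v1=-2 v2=1 v3=2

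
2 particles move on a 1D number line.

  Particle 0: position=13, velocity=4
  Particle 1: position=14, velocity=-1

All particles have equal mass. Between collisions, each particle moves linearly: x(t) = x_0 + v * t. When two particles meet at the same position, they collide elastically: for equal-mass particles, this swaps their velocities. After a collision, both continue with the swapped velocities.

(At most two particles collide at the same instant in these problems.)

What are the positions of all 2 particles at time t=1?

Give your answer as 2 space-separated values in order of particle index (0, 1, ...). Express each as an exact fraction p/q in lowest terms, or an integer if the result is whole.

Collision at t=1/5: particles 0 and 1 swap velocities; positions: p0=69/5 p1=69/5; velocities now: v0=-1 v1=4
Advance to t=1 (no further collisions before then); velocities: v0=-1 v1=4; positions = 13 17

Answer: 13 17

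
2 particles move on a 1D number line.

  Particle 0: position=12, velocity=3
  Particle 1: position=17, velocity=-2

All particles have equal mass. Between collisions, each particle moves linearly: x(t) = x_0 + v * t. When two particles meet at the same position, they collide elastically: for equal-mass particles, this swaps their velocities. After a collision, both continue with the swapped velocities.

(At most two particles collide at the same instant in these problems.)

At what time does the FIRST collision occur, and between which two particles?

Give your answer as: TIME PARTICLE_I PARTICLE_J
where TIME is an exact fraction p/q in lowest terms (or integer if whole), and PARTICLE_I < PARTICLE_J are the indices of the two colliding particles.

Answer: 1 0 1

Derivation:
Pair (0,1): pos 12,17 vel 3,-2 -> gap=5, closing at 5/unit, collide at t=1
Earliest collision: t=1 between 0 and 1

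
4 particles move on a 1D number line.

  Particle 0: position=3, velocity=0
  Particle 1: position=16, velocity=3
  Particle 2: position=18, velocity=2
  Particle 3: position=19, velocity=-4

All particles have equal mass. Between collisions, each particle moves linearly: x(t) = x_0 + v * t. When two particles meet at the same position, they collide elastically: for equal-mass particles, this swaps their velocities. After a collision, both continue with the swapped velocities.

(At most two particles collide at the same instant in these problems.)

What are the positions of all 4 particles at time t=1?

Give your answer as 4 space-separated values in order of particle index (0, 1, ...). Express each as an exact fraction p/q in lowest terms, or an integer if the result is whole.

Answer: 3 15 19 20

Derivation:
Collision at t=1/6: particles 2 and 3 swap velocities; positions: p0=3 p1=33/2 p2=55/3 p3=55/3; velocities now: v0=0 v1=3 v2=-4 v3=2
Collision at t=3/7: particles 1 and 2 swap velocities; positions: p0=3 p1=121/7 p2=121/7 p3=132/7; velocities now: v0=0 v1=-4 v2=3 v3=2
Advance to t=1 (no further collisions before then); velocities: v0=0 v1=-4 v2=3 v3=2; positions = 3 15 19 20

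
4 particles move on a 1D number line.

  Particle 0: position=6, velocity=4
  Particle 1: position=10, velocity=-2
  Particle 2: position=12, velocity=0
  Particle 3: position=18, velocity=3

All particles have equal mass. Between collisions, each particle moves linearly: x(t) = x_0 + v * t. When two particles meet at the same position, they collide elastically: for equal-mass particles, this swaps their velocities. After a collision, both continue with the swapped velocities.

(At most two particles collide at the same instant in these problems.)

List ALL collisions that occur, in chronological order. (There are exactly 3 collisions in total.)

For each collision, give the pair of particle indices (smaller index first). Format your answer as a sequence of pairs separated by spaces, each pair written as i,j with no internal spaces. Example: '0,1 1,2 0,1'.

Answer: 0,1 1,2 2,3

Derivation:
Collision at t=2/3: particles 0 and 1 swap velocities; positions: p0=26/3 p1=26/3 p2=12 p3=20; velocities now: v0=-2 v1=4 v2=0 v3=3
Collision at t=3/2: particles 1 and 2 swap velocities; positions: p0=7 p1=12 p2=12 p3=45/2; velocities now: v0=-2 v1=0 v2=4 v3=3
Collision at t=12: particles 2 and 3 swap velocities; positions: p0=-14 p1=12 p2=54 p3=54; velocities now: v0=-2 v1=0 v2=3 v3=4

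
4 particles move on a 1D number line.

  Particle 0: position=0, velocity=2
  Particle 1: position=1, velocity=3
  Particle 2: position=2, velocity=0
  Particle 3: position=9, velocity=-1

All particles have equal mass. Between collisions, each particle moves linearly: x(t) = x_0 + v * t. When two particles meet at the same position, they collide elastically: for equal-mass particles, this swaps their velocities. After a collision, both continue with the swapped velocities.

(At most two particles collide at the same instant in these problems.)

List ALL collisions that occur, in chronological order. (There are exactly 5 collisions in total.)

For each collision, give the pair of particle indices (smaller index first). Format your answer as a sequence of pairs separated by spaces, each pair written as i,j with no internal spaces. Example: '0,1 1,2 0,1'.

Collision at t=1/3: particles 1 and 2 swap velocities; positions: p0=2/3 p1=2 p2=2 p3=26/3; velocities now: v0=2 v1=0 v2=3 v3=-1
Collision at t=1: particles 0 and 1 swap velocities; positions: p0=2 p1=2 p2=4 p3=8; velocities now: v0=0 v1=2 v2=3 v3=-1
Collision at t=2: particles 2 and 3 swap velocities; positions: p0=2 p1=4 p2=7 p3=7; velocities now: v0=0 v1=2 v2=-1 v3=3
Collision at t=3: particles 1 and 2 swap velocities; positions: p0=2 p1=6 p2=6 p3=10; velocities now: v0=0 v1=-1 v2=2 v3=3
Collision at t=7: particles 0 and 1 swap velocities; positions: p0=2 p1=2 p2=14 p3=22; velocities now: v0=-1 v1=0 v2=2 v3=3

Answer: 1,2 0,1 2,3 1,2 0,1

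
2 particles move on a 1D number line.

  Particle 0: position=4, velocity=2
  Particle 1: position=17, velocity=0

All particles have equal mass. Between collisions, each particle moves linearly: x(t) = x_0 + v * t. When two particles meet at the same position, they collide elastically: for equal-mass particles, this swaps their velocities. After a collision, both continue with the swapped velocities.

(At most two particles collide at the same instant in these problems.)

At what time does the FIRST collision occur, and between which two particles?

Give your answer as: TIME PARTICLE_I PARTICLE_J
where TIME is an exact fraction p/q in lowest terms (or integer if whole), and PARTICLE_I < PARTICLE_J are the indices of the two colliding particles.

Pair (0,1): pos 4,17 vel 2,0 -> gap=13, closing at 2/unit, collide at t=13/2
Earliest collision: t=13/2 between 0 and 1

Answer: 13/2 0 1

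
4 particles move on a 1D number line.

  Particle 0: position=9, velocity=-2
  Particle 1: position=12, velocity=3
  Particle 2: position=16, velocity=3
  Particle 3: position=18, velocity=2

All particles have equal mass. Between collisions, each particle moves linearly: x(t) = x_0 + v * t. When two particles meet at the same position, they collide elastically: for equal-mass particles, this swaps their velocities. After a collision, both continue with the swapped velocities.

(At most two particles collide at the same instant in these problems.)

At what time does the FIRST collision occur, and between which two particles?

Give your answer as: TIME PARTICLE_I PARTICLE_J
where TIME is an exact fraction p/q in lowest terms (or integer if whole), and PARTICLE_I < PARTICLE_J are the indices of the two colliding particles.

Answer: 2 2 3

Derivation:
Pair (0,1): pos 9,12 vel -2,3 -> not approaching (rel speed -5 <= 0)
Pair (1,2): pos 12,16 vel 3,3 -> not approaching (rel speed 0 <= 0)
Pair (2,3): pos 16,18 vel 3,2 -> gap=2, closing at 1/unit, collide at t=2
Earliest collision: t=2 between 2 and 3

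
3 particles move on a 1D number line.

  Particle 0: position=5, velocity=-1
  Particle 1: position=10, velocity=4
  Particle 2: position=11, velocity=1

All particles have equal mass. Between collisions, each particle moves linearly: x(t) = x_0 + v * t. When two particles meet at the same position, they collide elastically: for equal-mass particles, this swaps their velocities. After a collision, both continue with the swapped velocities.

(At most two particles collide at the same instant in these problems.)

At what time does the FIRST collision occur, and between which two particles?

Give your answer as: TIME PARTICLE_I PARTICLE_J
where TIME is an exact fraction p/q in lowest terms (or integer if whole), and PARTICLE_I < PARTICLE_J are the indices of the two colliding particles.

Pair (0,1): pos 5,10 vel -1,4 -> not approaching (rel speed -5 <= 0)
Pair (1,2): pos 10,11 vel 4,1 -> gap=1, closing at 3/unit, collide at t=1/3
Earliest collision: t=1/3 between 1 and 2

Answer: 1/3 1 2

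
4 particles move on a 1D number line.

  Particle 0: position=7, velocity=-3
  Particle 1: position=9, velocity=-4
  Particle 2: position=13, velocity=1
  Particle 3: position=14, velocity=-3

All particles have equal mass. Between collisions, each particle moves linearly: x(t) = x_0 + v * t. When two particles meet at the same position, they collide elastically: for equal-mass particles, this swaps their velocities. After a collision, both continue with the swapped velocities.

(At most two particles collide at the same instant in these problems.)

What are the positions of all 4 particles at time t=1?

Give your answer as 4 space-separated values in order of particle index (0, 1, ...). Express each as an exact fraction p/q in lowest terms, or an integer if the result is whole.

Answer: 4 5 11 14

Derivation:
Collision at t=1/4: particles 2 and 3 swap velocities; positions: p0=25/4 p1=8 p2=53/4 p3=53/4; velocities now: v0=-3 v1=-4 v2=-3 v3=1
Advance to t=1 (no further collisions before then); velocities: v0=-3 v1=-4 v2=-3 v3=1; positions = 4 5 11 14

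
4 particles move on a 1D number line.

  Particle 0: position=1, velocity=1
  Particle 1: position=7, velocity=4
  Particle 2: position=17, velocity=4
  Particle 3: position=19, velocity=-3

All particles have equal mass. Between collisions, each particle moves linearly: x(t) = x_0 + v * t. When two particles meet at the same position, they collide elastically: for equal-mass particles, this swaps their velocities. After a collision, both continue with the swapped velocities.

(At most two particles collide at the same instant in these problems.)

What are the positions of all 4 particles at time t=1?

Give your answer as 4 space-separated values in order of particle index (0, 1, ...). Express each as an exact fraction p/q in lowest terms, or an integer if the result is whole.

Answer: 2 11 16 21

Derivation:
Collision at t=2/7: particles 2 and 3 swap velocities; positions: p0=9/7 p1=57/7 p2=127/7 p3=127/7; velocities now: v0=1 v1=4 v2=-3 v3=4
Advance to t=1 (no further collisions before then); velocities: v0=1 v1=4 v2=-3 v3=4; positions = 2 11 16 21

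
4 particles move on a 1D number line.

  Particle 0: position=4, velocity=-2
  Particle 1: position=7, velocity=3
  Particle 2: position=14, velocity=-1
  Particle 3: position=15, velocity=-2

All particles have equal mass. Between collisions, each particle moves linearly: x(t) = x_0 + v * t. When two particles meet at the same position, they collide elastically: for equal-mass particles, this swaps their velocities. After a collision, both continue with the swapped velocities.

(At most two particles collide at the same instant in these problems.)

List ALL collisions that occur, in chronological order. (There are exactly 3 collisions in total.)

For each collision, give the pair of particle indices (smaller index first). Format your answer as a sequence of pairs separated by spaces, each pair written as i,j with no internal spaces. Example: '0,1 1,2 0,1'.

Collision at t=1: particles 2 and 3 swap velocities; positions: p0=2 p1=10 p2=13 p3=13; velocities now: v0=-2 v1=3 v2=-2 v3=-1
Collision at t=8/5: particles 1 and 2 swap velocities; positions: p0=4/5 p1=59/5 p2=59/5 p3=62/5; velocities now: v0=-2 v1=-2 v2=3 v3=-1
Collision at t=7/4: particles 2 and 3 swap velocities; positions: p0=1/2 p1=23/2 p2=49/4 p3=49/4; velocities now: v0=-2 v1=-2 v2=-1 v3=3

Answer: 2,3 1,2 2,3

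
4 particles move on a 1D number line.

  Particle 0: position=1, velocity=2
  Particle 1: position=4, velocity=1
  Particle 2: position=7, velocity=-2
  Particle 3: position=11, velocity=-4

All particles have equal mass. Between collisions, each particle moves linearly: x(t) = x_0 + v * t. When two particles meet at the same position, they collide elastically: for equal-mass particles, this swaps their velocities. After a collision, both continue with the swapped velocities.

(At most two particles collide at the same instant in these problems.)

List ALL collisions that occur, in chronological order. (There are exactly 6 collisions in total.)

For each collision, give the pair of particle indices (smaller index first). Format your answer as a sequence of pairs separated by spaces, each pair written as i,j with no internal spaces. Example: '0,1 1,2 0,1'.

Collision at t=1: particles 1 and 2 swap velocities; positions: p0=3 p1=5 p2=5 p3=7; velocities now: v0=2 v1=-2 v2=1 v3=-4
Collision at t=7/5: particles 2 and 3 swap velocities; positions: p0=19/5 p1=21/5 p2=27/5 p3=27/5; velocities now: v0=2 v1=-2 v2=-4 v3=1
Collision at t=3/2: particles 0 and 1 swap velocities; positions: p0=4 p1=4 p2=5 p3=11/2; velocities now: v0=-2 v1=2 v2=-4 v3=1
Collision at t=5/3: particles 1 and 2 swap velocities; positions: p0=11/3 p1=13/3 p2=13/3 p3=17/3; velocities now: v0=-2 v1=-4 v2=2 v3=1
Collision at t=2: particles 0 and 1 swap velocities; positions: p0=3 p1=3 p2=5 p3=6; velocities now: v0=-4 v1=-2 v2=2 v3=1
Collision at t=3: particles 2 and 3 swap velocities; positions: p0=-1 p1=1 p2=7 p3=7; velocities now: v0=-4 v1=-2 v2=1 v3=2

Answer: 1,2 2,3 0,1 1,2 0,1 2,3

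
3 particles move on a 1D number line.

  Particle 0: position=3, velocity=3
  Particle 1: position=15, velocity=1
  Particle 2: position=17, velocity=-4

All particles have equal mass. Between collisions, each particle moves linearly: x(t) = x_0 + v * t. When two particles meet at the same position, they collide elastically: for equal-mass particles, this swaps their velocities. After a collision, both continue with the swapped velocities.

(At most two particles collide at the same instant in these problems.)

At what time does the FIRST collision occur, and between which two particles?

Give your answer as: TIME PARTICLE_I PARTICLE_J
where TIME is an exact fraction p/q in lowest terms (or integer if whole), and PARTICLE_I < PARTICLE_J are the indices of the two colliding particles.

Pair (0,1): pos 3,15 vel 3,1 -> gap=12, closing at 2/unit, collide at t=6
Pair (1,2): pos 15,17 vel 1,-4 -> gap=2, closing at 5/unit, collide at t=2/5
Earliest collision: t=2/5 between 1 and 2

Answer: 2/5 1 2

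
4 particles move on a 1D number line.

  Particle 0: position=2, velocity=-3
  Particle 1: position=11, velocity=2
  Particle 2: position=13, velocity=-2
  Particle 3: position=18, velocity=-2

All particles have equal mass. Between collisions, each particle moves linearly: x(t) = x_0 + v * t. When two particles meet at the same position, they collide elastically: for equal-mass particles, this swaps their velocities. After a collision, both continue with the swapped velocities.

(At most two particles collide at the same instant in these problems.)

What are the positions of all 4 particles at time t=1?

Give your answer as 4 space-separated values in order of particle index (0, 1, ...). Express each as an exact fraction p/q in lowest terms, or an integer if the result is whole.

Collision at t=1/2: particles 1 and 2 swap velocities; positions: p0=1/2 p1=12 p2=12 p3=17; velocities now: v0=-3 v1=-2 v2=2 v3=-2
Advance to t=1 (no further collisions before then); velocities: v0=-3 v1=-2 v2=2 v3=-2; positions = -1 11 13 16

Answer: -1 11 13 16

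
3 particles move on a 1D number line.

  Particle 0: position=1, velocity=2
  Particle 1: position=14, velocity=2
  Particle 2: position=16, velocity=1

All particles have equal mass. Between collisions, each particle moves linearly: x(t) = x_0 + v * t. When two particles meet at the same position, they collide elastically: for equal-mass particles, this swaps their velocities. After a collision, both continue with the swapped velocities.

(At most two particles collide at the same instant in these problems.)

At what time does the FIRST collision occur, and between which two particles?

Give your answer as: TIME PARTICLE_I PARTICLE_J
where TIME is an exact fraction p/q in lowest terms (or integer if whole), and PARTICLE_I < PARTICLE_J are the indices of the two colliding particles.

Pair (0,1): pos 1,14 vel 2,2 -> not approaching (rel speed 0 <= 0)
Pair (1,2): pos 14,16 vel 2,1 -> gap=2, closing at 1/unit, collide at t=2
Earliest collision: t=2 between 1 and 2

Answer: 2 1 2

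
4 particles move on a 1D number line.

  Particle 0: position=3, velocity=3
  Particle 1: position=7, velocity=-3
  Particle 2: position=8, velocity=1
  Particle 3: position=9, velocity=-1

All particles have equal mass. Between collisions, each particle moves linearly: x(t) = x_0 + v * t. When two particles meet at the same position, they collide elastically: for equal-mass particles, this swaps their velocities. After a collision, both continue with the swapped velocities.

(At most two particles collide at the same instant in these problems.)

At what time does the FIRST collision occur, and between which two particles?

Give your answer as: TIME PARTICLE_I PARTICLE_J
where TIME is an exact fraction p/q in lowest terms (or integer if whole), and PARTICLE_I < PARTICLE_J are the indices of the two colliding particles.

Pair (0,1): pos 3,7 vel 3,-3 -> gap=4, closing at 6/unit, collide at t=2/3
Pair (1,2): pos 7,8 vel -3,1 -> not approaching (rel speed -4 <= 0)
Pair (2,3): pos 8,9 vel 1,-1 -> gap=1, closing at 2/unit, collide at t=1/2
Earliest collision: t=1/2 between 2 and 3

Answer: 1/2 2 3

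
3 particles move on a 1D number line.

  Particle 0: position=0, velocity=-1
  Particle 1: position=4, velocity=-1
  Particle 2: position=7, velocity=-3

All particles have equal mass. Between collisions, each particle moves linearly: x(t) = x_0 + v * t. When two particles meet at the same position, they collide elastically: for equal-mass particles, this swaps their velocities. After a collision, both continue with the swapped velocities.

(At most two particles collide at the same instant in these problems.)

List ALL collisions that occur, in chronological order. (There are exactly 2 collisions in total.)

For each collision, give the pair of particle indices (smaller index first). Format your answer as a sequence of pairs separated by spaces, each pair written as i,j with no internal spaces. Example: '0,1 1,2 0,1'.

Answer: 1,2 0,1

Derivation:
Collision at t=3/2: particles 1 and 2 swap velocities; positions: p0=-3/2 p1=5/2 p2=5/2; velocities now: v0=-1 v1=-3 v2=-1
Collision at t=7/2: particles 0 and 1 swap velocities; positions: p0=-7/2 p1=-7/2 p2=1/2; velocities now: v0=-3 v1=-1 v2=-1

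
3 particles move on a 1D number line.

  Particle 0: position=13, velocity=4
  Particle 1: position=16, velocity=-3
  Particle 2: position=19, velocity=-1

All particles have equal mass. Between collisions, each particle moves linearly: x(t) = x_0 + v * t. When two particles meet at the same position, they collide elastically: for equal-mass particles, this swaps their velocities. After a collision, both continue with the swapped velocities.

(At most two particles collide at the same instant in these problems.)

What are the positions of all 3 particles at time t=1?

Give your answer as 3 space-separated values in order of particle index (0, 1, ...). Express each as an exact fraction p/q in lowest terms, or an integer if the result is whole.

Collision at t=3/7: particles 0 and 1 swap velocities; positions: p0=103/7 p1=103/7 p2=130/7; velocities now: v0=-3 v1=4 v2=-1
Advance to t=1 (no further collisions before then); velocities: v0=-3 v1=4 v2=-1; positions = 13 17 18

Answer: 13 17 18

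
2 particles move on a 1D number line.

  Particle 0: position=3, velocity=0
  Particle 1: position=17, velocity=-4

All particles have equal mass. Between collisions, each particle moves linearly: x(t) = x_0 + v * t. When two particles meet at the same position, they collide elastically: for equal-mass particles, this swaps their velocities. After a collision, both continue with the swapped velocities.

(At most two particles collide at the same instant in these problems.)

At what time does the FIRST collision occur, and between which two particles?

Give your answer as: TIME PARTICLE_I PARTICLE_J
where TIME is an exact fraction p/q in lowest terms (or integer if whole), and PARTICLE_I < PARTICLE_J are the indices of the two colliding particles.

Answer: 7/2 0 1

Derivation:
Pair (0,1): pos 3,17 vel 0,-4 -> gap=14, closing at 4/unit, collide at t=7/2
Earliest collision: t=7/2 between 0 and 1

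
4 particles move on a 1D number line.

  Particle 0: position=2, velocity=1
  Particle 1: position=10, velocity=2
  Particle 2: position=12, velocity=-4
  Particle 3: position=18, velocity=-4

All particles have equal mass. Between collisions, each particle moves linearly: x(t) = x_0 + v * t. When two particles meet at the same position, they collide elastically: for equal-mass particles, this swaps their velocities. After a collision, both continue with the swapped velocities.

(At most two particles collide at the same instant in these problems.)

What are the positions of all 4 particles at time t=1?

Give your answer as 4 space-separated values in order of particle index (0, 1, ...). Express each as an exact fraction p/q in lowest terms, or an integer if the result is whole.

Answer: 3 8 12 14

Derivation:
Collision at t=1/3: particles 1 and 2 swap velocities; positions: p0=7/3 p1=32/3 p2=32/3 p3=50/3; velocities now: v0=1 v1=-4 v2=2 v3=-4
Advance to t=1 (no further collisions before then); velocities: v0=1 v1=-4 v2=2 v3=-4; positions = 3 8 12 14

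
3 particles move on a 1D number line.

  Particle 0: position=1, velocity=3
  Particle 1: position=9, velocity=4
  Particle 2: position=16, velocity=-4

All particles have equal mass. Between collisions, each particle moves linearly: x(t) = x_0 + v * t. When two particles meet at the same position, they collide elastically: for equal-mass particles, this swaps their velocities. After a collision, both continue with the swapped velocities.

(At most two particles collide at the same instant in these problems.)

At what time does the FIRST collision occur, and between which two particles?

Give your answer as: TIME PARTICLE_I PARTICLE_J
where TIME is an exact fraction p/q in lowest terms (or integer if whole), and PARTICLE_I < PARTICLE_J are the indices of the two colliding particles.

Answer: 7/8 1 2

Derivation:
Pair (0,1): pos 1,9 vel 3,4 -> not approaching (rel speed -1 <= 0)
Pair (1,2): pos 9,16 vel 4,-4 -> gap=7, closing at 8/unit, collide at t=7/8
Earliest collision: t=7/8 between 1 and 2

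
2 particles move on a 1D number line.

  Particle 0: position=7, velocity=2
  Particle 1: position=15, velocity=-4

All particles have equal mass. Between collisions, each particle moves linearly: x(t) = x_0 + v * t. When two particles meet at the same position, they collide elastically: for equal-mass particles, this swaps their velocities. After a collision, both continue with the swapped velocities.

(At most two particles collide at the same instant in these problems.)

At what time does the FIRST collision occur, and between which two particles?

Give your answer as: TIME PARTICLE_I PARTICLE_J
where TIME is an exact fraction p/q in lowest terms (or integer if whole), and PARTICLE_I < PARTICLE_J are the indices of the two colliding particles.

Answer: 4/3 0 1

Derivation:
Pair (0,1): pos 7,15 vel 2,-4 -> gap=8, closing at 6/unit, collide at t=4/3
Earliest collision: t=4/3 between 0 and 1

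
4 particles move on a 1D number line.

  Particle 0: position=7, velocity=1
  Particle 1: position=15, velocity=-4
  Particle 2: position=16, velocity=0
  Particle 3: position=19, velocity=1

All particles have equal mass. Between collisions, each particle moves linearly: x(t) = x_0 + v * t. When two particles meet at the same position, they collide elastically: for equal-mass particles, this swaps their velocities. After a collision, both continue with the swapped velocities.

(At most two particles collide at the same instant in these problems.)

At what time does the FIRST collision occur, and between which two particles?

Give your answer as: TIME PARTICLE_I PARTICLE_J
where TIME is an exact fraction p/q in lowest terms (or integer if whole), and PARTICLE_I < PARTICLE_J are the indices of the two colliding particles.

Answer: 8/5 0 1

Derivation:
Pair (0,1): pos 7,15 vel 1,-4 -> gap=8, closing at 5/unit, collide at t=8/5
Pair (1,2): pos 15,16 vel -4,0 -> not approaching (rel speed -4 <= 0)
Pair (2,3): pos 16,19 vel 0,1 -> not approaching (rel speed -1 <= 0)
Earliest collision: t=8/5 between 0 and 1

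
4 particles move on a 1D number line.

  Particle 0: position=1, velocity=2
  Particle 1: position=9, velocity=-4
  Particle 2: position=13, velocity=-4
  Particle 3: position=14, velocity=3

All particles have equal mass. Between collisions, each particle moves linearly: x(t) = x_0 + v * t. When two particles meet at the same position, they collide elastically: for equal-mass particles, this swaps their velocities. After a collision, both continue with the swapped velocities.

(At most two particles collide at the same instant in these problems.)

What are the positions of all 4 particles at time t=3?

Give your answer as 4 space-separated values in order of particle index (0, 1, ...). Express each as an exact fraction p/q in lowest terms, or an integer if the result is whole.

Collision at t=4/3: particles 0 and 1 swap velocities; positions: p0=11/3 p1=11/3 p2=23/3 p3=18; velocities now: v0=-4 v1=2 v2=-4 v3=3
Collision at t=2: particles 1 and 2 swap velocities; positions: p0=1 p1=5 p2=5 p3=20; velocities now: v0=-4 v1=-4 v2=2 v3=3
Advance to t=3 (no further collisions before then); velocities: v0=-4 v1=-4 v2=2 v3=3; positions = -3 1 7 23

Answer: -3 1 7 23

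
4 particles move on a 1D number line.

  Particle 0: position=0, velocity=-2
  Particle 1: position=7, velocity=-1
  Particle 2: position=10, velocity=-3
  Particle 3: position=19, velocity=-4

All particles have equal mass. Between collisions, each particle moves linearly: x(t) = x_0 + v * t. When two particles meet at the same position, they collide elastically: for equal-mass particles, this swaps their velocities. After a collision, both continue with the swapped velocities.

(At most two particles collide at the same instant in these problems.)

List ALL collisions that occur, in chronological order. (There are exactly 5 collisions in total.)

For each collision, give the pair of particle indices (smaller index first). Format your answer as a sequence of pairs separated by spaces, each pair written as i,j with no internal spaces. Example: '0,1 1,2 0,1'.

Answer: 1,2 2,3 1,2 0,1 1,2

Derivation:
Collision at t=3/2: particles 1 and 2 swap velocities; positions: p0=-3 p1=11/2 p2=11/2 p3=13; velocities now: v0=-2 v1=-3 v2=-1 v3=-4
Collision at t=4: particles 2 and 3 swap velocities; positions: p0=-8 p1=-2 p2=3 p3=3; velocities now: v0=-2 v1=-3 v2=-4 v3=-1
Collision at t=9: particles 1 and 2 swap velocities; positions: p0=-18 p1=-17 p2=-17 p3=-2; velocities now: v0=-2 v1=-4 v2=-3 v3=-1
Collision at t=19/2: particles 0 and 1 swap velocities; positions: p0=-19 p1=-19 p2=-37/2 p3=-5/2; velocities now: v0=-4 v1=-2 v2=-3 v3=-1
Collision at t=10: particles 1 and 2 swap velocities; positions: p0=-21 p1=-20 p2=-20 p3=-3; velocities now: v0=-4 v1=-3 v2=-2 v3=-1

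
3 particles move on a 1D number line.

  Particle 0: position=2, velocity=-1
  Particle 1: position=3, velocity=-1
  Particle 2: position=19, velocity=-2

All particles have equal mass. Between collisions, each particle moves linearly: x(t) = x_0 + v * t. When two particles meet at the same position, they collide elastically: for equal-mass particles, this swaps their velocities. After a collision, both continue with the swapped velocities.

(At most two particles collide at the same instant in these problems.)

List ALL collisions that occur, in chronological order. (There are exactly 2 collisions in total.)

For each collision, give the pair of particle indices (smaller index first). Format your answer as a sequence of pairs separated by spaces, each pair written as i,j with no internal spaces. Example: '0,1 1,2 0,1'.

Answer: 1,2 0,1

Derivation:
Collision at t=16: particles 1 and 2 swap velocities; positions: p0=-14 p1=-13 p2=-13; velocities now: v0=-1 v1=-2 v2=-1
Collision at t=17: particles 0 and 1 swap velocities; positions: p0=-15 p1=-15 p2=-14; velocities now: v0=-2 v1=-1 v2=-1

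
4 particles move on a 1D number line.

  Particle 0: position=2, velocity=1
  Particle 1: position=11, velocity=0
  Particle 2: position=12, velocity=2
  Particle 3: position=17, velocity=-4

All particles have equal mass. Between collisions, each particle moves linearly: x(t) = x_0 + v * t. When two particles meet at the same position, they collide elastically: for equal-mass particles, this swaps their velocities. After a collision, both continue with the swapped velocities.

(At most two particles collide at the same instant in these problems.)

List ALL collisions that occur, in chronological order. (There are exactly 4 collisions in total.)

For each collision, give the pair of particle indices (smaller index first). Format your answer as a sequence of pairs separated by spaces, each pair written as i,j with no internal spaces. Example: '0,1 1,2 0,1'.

Answer: 2,3 1,2 0,1 1,2

Derivation:
Collision at t=5/6: particles 2 and 3 swap velocities; positions: p0=17/6 p1=11 p2=41/3 p3=41/3; velocities now: v0=1 v1=0 v2=-4 v3=2
Collision at t=3/2: particles 1 and 2 swap velocities; positions: p0=7/2 p1=11 p2=11 p3=15; velocities now: v0=1 v1=-4 v2=0 v3=2
Collision at t=3: particles 0 and 1 swap velocities; positions: p0=5 p1=5 p2=11 p3=18; velocities now: v0=-4 v1=1 v2=0 v3=2
Collision at t=9: particles 1 and 2 swap velocities; positions: p0=-19 p1=11 p2=11 p3=30; velocities now: v0=-4 v1=0 v2=1 v3=2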